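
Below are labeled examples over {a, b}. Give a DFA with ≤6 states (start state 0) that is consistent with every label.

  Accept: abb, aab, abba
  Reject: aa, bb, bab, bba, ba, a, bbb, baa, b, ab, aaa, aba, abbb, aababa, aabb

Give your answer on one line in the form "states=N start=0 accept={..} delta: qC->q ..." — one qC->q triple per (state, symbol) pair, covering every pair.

State merging on the prefix tree: take the shortest (then alphabetical) example prefix whose next move is undefined and point that move at state 0, else 1, else 2, ...; a target is out if some Accept/Reject pair would then sit in one state with the same input left (inseparable). If every existing state is out, open a new one.
a: 0a undefined. 0a->0: no, abb/bb meet in 0 with "bb" left. Open state 1: 0a->1.
b: 0b undefined. 0b->0: ok.
aa: 1a undefined. 1a->0: no, aab/aa meet in 0. 1a->1: no, abb/aabb meet in 1 with "bb" left. Open state 2: 1a->2.
ab: 1b undefined. 1b->0: no, abb/bb meet in 0. 1b->1: no, abb/bab meet in 1. 1b->2: ok.
aaa: 2a undefined. 2a->0: ok.
aab: 2b undefined. 2b->0: no, abb/bb meet in 0. 2b->1: no, abb/bba meet in 1. 2b->2: no, abb/aa meet in 2. Open state 3: 2b->3.
aaba: 3a undefined. 3a->0: no, abba/bb meet in 0. 3a->1: no, abba/bba meet in 1. 3a->2: no, abba/aa meet in 2. 3a->3: ok.
aabb: 3b undefined. 3b->0: ok.
All examples now run through 4 states with every (state, symbol) defined. Accept strings end in {3}, Reject strings end in {0,1,2}; accept={3}.

states=4 start=0 accept={3} delta: 0a->1 0b->0 1a->2 1b->2 2a->0 2b->3 3a->3 3b->0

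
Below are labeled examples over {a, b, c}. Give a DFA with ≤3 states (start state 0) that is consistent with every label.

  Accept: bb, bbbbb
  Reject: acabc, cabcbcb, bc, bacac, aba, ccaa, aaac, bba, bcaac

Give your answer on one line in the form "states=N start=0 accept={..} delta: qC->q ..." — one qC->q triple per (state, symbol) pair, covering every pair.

states=3 start=0 accept={1} delta: 0a->0 0b->1 0c->0 1a->0 1b->1 1c->2 2a->0 2b->2 2c->2

Grow the machine one transition at a time. Run the examples from 0; the earliest place one falls off (shortest prefix, ties alphabetical) gets sent to the lowest-numbered state that keeps every Accept/Reject pair distinguishable — a pair clashes when both reach the same state with identical unread suffix — and to a fresh state only if none does.
a: 0a undefined. 0a->0: ok.
b: 0b undefined. 0b->0: no, bb/aba meet in 0. Open state 1: 0b->1.
c: 0c undefined. 0c->0: ok.
ba: 1a undefined. 1a->0: ok.
bb: 1b undefined. 1b->0: no, bb/bacac meet in 0. 1b->1: ok.
bc: 1c undefined. 1c->0: no, bb/cabcbcb meet in 1. 1c->1: no, bb/acabc meet in 1. Open state 2: 1c->2.
bca: 2a undefined. 2a->0: ok.
cabcb: 2b undefined. 2b->0: no, bb/cabcbcb meet in 1. 2b->1: no, bb/cabcbcb meet in 1. 2b->2: ok.
cabcbc: 2c undefined. 2c->0: no, bb/cabcbcb meet in 1. 2c->1: no, bb/cabcbcb meet in 1. 2c->2: ok.
All examples now run through 3 states with every (state, symbol) defined. Accept strings end in {1}, Reject strings end in {0,2}; accept={1}.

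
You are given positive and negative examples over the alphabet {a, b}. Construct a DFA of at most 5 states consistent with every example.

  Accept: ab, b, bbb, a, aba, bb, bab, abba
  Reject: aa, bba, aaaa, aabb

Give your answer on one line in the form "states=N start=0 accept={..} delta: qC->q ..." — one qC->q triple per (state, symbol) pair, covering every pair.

states=4 start=0 accept={0,1,2} delta: 0a->1 0b->2 1a->3 1b->0 2a->0 2b->1 3a->1 3b->3

Grow the machine one transition at a time. Run the examples from 0; the earliest place one falls off (shortest prefix, ties alphabetical) gets sent to the lowest-numbered state that keeps every Accept/Reject pair distinguishable — a pair clashes when both reach the same state with identical unread suffix — and to a fresh state only if none does.
a: 0a undefined. 0a->0: no, a/aa meet in 0. Open state 1: 0a->1.
b: 0b undefined. 0b->0: no, a/bba meet in 1. 0b->1: no, aba/bba meet in 1 with "ba" left. Open state 2: 0b->2.
aa: 1a undefined. 1a->0: no, bb/aabb meet in 2 with "b" left. 1a->1: no, a/aa meet in 1. 1a->2: no, b/aa meet in 2. Open state 3: 1a->3.
ab: 1b undefined. 1b->0: ok.
ba: 2a undefined. 2a->0: ok.
bb: 2b undefined. 2b->0: no, a/bba meet in 1. 2b->1: ok.
aaa: 3a undefined. 3a->0: no, a/aaaa meet in 1. 3a->1: ok.
aab: 3b undefined. 3b->0: no, b/aabb meet in 2. 3b->1: no, ab/aabb meet in 0. 3b->2: no, a/aabb meet in 1. 3b->3: ok.
All examples now run through 4 states with every (state, symbol) defined. Accept strings end in {0,1,2}, Reject strings end in {3}; accept={0,1,2}.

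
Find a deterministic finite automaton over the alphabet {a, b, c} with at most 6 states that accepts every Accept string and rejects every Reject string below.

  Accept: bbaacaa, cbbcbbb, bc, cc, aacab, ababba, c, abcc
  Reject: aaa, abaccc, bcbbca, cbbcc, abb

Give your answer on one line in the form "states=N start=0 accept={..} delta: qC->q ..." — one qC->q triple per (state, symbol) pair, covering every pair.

State merging on the prefix tree: take the shortest (then alphabetical) example prefix whose next move is undefined and point that move at state 0, else 1, else 2, ...; a target is out if some Accept/Reject pair would then sit in one state with the same input left (inseparable). If every existing state is out, open a new one.
a: 0a undefined. 0a->0: ok.
b: 0b undefined. 0b->0: no, ababba/aaa meet in 0. Open state 1: 0b->1.
c: 0c undefined. 0c->0: no, cc/aaa meet in 0. 0c->1: ok.
bb: 1b undefined. 1b->0: no, abcc/cbbcc meet in 1 with "cc" left. 1b->1: no, c/abb meet in 1. Open state 2: 1b->2.
bc: 1c undefined. 1c->0: no, bc/aaa meet in 0. 1c->1: ok.
aba: 1a undefined. 1a->0: no, bc/abaccc meet in 1. 1a->1: no, bc/abaccc meet in 1. 1a->2: ok.
bba: 2a undefined. 2a->0: no, bbaacaa/aaa meet in 0. 2a->1: ok.
cbb: 2b undefined. 2b->0: no, cbbcbbb/cbbcc meet in 1. 2b->1: no, cbbcbbb/bcbbca meet in 2. 2b->2: no, aacab/abb meet in 2. Open state 3: 2b->3.
abac: 2c undefined. 2c->0: no, bbaacaa/aaa meet in 0. 2c->1: no, bbaacaa/abaccc meet in 1. 2c->2: no, bbaacaa/abaccc meet in 2. 2c->3: ok.
cbbc: 3c undefined. 3c->0: no, bc/abaccc meet in 1. 3c->1: no, bc/abaccc meet in 1. 3c->2: no, bc/bcbbca meet in 1. 3c->3: no, aacab/abaccc meet in 3. Open state 4: 3c->4.
ababb: 3b undefined. 3b->0: no, ababba/aaa meet in 0. 3b->1: no, ababba/abb meet in 2. 3b->2: ok.
cbbcb: 4b undefined. 4b->0: no, cbbcbbb/abb meet in 2. 4b->1: ok.
cbbcc: 4c undefined. 4c->0: ok.
bbaaca: 3a undefined. 3a->0: no, bbaacaa/aaa meet in 0. 3a->1: no, bbaacaa/abb meet in 2. 3a->2: ok.
bcbbca: 4a undefined. 4a->0: ok.
All examples now run through 5 states with every (state, symbol) defined. Accept strings end in {1,3}, Reject strings end in {0,2}; accept={1,3}.

states=5 start=0 accept={1,3} delta: 0a->0 0b->1 0c->1 1a->2 1b->2 1c->1 2a->1 2b->3 2c->3 3a->2 3b->2 3c->4 4a->0 4b->1 4c->0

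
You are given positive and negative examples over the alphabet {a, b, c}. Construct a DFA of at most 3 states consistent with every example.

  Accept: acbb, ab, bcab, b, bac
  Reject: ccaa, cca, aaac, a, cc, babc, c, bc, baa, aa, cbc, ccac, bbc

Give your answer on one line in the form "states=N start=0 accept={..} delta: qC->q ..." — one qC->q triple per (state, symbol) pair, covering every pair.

states=3 start=0 accept={1} delta: 0a->0 0b->1 0c->0 1a->2 1b->1 1c->0 2a->0 2b->0 2c->1

Fold the examples into a partial DFA from state 0: repeatedly fix the first undefined (state, symbol) met by the shortest-then-alphabetical prefix, trying targets in increasing order and rejecting any under which an Accept and a Reject string meet in one state with the same remainder; add a state when all current targets are rejected. Accepting states are where Accept strings end.
a: 0a undefined. 0a->0: ok.
b: 0b undefined. 0b->0: no, ab/a meet in 0. Open state 1: 0b->1.
c: 0c undefined. 0c->0: ok.
ba: 1a undefined. 1a->0: no, bac/ccaa meet in 0. 1a->1: no, ab/baa meet in 1. Open state 2: 1a->2.
bb: 1b undefined. 1b->0: no, acbb/ccaa meet in 0. 1b->1: ok.
bc: 1c undefined. 1c->0: ok.
baa: 2a undefined. 2a->0: ok.
bab: 2b undefined. 2b->0: ok.
bac: 2c undefined. 2c->0: no, bac/ccaa meet in 0. 2c->1: ok.
All examples now run through 3 states with every (state, symbol) defined. Accept strings end in {1}, Reject strings end in {0}; accept={1}.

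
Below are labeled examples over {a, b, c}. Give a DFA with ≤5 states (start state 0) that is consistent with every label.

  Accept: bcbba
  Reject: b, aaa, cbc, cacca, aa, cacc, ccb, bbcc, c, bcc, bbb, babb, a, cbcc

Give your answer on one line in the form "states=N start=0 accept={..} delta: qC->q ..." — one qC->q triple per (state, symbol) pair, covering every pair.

states=3 start=0 accept={2} delta: 0a->0 0b->0 0c->1 1a->0 1b->2 1c->0 2a->2 2b->2 2c->0

Fold the examples into a partial DFA from state 0: repeatedly fix the first undefined (state, symbol) met by the shortest-then-alphabetical prefix, trying targets in increasing order and rejecting any under which an Accept and a Reject string meet in one state with the same remainder; add a state when all current targets are rejected. Accepting states are where Accept strings end.
a: 0a undefined. 0a->0: ok.
b: 0b undefined. 0b->0: ok.
c: 0c undefined. 0c->0: no, bcbba/b meet in 0. Open state 1: 0c->1.
ca: 1a undefined. 1a->0: ok.
cb: 1b undefined. 1b->0: no, bcbba/b meet in 0. 1b->1: no, bcbba/b meet in 0. Open state 2: 1b->2.
cc: 1c undefined. 1c->0: ok.
cbc: 2c undefined. 2c->0: ok.
bcbb: 2b undefined. 2b->0: no, bcbba/b meet in 0. 2b->1: no, bcbba/b meet in 0. 2b->2: ok.
bcbba: 2a undefined. 2a->0: no, bcbba/b meet in 0. 2a->1: no, bcbba/c meet in 1. 2a->2: ok.
All examples now run through 3 states with every (state, symbol) defined. Accept strings end in {2}, Reject strings end in {0,1}; accept={2}.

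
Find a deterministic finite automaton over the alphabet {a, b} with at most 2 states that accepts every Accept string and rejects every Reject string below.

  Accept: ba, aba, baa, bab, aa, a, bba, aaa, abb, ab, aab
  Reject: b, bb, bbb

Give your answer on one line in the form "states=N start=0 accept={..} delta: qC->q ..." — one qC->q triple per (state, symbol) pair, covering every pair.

State merging on the prefix tree: take the shortest (then alphabetical) example prefix whose next move is undefined and point that move at state 0, else 1, else 2, ...; a target is out if some Accept/Reject pair would then sit in one state with the same input left (inseparable). If every existing state is out, open a new one.
a: 0a undefined. 0a->0: no, abb/bb meet in 0 with "bb" left. Open state 1: 0a->1.
b: 0b undefined. 0b->0: ok.
aa: 1a undefined. 1a->0: no, baa/b meet in 0. 1a->1: ok.
ab: 1b undefined. 1b->0: no, bab/b meet in 0. 1b->1: ok.
All examples now run through 2 states with every (state, symbol) defined. Accept strings end in {1}, Reject strings end in {0}; accept={1}.

states=2 start=0 accept={1} delta: 0a->1 0b->0 1a->1 1b->1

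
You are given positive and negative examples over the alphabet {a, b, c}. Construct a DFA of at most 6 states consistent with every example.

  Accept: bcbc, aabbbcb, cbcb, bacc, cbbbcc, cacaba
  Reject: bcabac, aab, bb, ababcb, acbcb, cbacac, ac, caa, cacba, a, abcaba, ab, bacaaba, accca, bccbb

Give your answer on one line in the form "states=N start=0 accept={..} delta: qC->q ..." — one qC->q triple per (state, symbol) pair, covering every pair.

states=5 start=0 accept={3,4} delta: 0a->1 0b->0 0c->1 1a->1 1b->2 1c->2 2a->3 2b->4 2c->3 3a->4 3b->3 3c->0 4a->0 4b->1 4c->0

State merging on the prefix tree: take the shortest (then alphabetical) example prefix whose next move is undefined and point that move at state 0, else 1, else 2, ...; a target is out if some Accept/Reject pair would then sit in one state with the same input left (inseparable). If every existing state is out, open a new one.
a: 0a undefined. 0a->0: no, cbcb/acbcb meet in 0 with "cbcb" left. Open state 1: 0a->1.
b: 0b undefined. 0b->0: ok.
c: 0c undefined. 0c->0: no, bcbc/bb meet in 0. 0c->1: ok.
aa: 1a undefined. 1a->0: no, aabbbcb/ab meet in 1 with "b" left. 1a->1: ok.
ab: 1b undefined. 1b->0: no, bcbc/caa meet in 1. 1b->1: no, bcbc/bcabac meet in 1 with "c" left. Open state 2: 1b->2.
ac: 1c undefined. 1c->0: no, bacc/caa meet in 1. 1c->1: no, cbcb/acbcb meet in 2 with "cb" left. 1c->2: ok.
aba: 2a undefined. 2a->0: no, cacaba/bcabac meet in 1. 2a->1: no, cbcb/ababcb meet in 2 with "cb" left. 2a->2: no, bcbc/bcabac meet in 2 with "c" left. Open state 3: 2a->3.
abc: 2c undefined. 2c->0: no, bcbc/bb meet in 0. 2c->1: no, bcbc/caa meet in 1. 2c->2: no, bcbc/aab meet in 2. 2c->3: ok.
acb: 2b undefined. 2b->0: no, aabbbcb/aab meet in 2. 2b->1: no, cbbbcc/bcabac meet in 3 with "c" left. 2b->2: no, bcbc/cacba meet in 3. 2b->3: no, aabbbcb/ababcb meet in 3 with "bcb" left. Open state 4: 2b->4.
abab: 3b undefined. 3b->0: no, cbcb/bb meet in 0. 3b->1: no, cbcb/caa meet in 1. 3b->2: no, cbcb/aab meet in 2. 3b->3: ok.
abca: 3a undefined. 3a->0: no, cacaba/bb meet in 0. 3a->1: no, bcbc/abcaba meet in 3. 3a->2: no, cacaba/aab meet in 2. 3a->3: no, bcbc/abcaba meet in 3. 3a->4: ok.
acbc: 4c undefined. 4c->0: ok.
accc: 3c undefined. 3c->0: ok.
cbbb: 4b undefined. 4b->0: no, aabbbcb/aab meet in 2. 4b->1: ok.
cacba: 4a undefined. 4a->0: ok.
All examples now run through 5 states with every (state, symbol) defined. Accept strings end in {3,4}, Reject strings end in {0,1,2}; accept={3,4}.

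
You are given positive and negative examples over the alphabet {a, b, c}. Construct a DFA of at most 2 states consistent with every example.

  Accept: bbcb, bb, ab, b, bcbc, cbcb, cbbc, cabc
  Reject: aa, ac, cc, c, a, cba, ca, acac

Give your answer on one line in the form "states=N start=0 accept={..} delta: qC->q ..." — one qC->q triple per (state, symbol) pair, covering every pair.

Grow the machine one transition at a time. Run the examples from 0; the earliest place one falls off (shortest prefix, ties alphabetical) gets sent to the lowest-numbered state that keeps every Accept/Reject pair distinguishable — a pair clashes when both reach the same state with identical unread suffix — and to a fresh state only if none does.
a: 0a undefined. 0a->0: ok.
b: 0b undefined. 0b->0: no, bb/aa meet in 0. Open state 1: 0b->1.
c: 0c undefined. 0c->0: ok.
bb: 1b undefined. 1b->0: no, bb/aa meet in 0. 1b->1: ok.
bc: 1c undefined. 1c->0: no, bcbc/aa meet in 0. 1c->1: ok.
cba: 1a undefined. 1a->0: ok.
All examples now run through 2 states with every (state, symbol) defined. Accept strings end in {1}, Reject strings end in {0}; accept={1}.

states=2 start=0 accept={1} delta: 0a->0 0b->1 0c->0 1a->0 1b->1 1c->1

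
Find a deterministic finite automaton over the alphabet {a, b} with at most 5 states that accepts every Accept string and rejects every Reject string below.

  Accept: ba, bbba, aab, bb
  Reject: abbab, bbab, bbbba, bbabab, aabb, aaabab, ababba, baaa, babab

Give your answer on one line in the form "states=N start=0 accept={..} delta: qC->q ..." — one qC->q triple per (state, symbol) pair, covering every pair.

State merging on the prefix tree: take the shortest (then alphabetical) example prefix whose next move is undefined and point that move at state 0, else 1, else 2, ...; a target is out if some Accept/Reject pair would then sit in one state with the same input left (inseparable). If every existing state is out, open a new one.
a: 0a undefined. 0a->0: no, bb/aabb meet in 0 with "bb" left. Open state 1: 0a->1.
b: 0b undefined. 0b->0: no, ba/bbbba meet in 1. 0b->1: ok.
aa: 1a undefined. 1a->0: no, ba/baaa meet in 0. 1a->1: no, ba/baaa meet in 1. Open state 2: 1a->2.
ab: 1b undefined. 1b->0: no, ba/ababba meet in 2. 1b->1: no, ba/bbbba meet in 2. 1b->2: ok.
aaa: 2a undefined. 2a->0: no, aab/bbabab meet in 2 with "b" left. 2a->1: no, ba/bbab meet in 2. 2a->2: no, ba/baaa meet in 2. Open state 3: 2a->3.
aab: 2b undefined. 2b->0: no, ba/abbab meet in 2. 2b->1: no, ba/aabb meet in 2. 2b->2: no, ba/aabb meet in 2. 2b->3: no, bbba/baaa meet in 3 with "a" left. Open state 4: 2b->4.
aaab: 3b undefined. 3b->0: no, ba/bbabab meet in 2. 3b->1: no, aab/bbabab meet in 4. 3b->2: no, ba/bbab meet in 2. 3b->3: ok.
aabb: 4b undefined. 4b->0: ok.
abba: 4a undefined. 4a->0: no, bbba/aabb meet in 0. 4a->1: no, ba/abbab meet in 2. 4a->2: no, aab/abbab meet in 4. 4a->3: no, bbba/abbab meet in 3. 4a->4: ok.
baaa: 3a undefined. 3a->0: ok.
All examples now run through 5 states with every (state, symbol) defined. Accept strings end in {2,4}, Reject strings end in {0,1,3}; accept={2,4}.

states=5 start=0 accept={2,4} delta: 0a->1 0b->1 1a->2 1b->2 2a->3 2b->4 3a->0 3b->3 4a->4 4b->0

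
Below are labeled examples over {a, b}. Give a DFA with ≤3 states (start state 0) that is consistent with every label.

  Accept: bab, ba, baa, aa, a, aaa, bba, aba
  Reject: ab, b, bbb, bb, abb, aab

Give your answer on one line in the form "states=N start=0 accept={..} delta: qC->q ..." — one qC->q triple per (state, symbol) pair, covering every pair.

states=3 start=0 accept={0,2} delta: 0a->0 0b->1 1a->2 1b->1 2a->0 2b->0

State merging on the prefix tree: take the shortest (then alphabetical) example prefix whose next move is undefined and point that move at state 0, else 1, else 2, ...; a target is out if some Accept/Reject pair would then sit in one state with the same input left (inseparable). If every existing state is out, open a new one.
a: 0a undefined. 0a->0: ok.
b: 0b undefined. 0b->0: no, bab/ab meet in 0. Open state 1: 0b->1.
ba: 1a undefined. 1a->0: no, bab/ab meet in 1. 1a->1: no, bab/bb meet in 1 with "b" left. Open state 2: 1a->2.
bb: 1b undefined. 1b->0: no, aa/bb meet in 0. 1b->1: ok.
baa: 2a undefined. 2a->0: ok.
bab: 2b undefined. 2b->0: ok.
All examples now run through 3 states with every (state, symbol) defined. Accept strings end in {0,2}, Reject strings end in {1}; accept={0,2}.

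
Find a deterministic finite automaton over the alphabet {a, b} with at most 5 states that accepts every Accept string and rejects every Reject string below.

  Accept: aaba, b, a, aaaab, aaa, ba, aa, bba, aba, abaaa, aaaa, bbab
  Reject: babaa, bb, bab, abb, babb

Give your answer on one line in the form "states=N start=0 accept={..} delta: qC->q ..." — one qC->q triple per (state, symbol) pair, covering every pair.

states=4 start=0 accept={0,1,3} delta: 0a->0 0b->1 1a->1 1b->2 2a->3 2b->2 3a->2 3b->0

Grow the machine one transition at a time. Run the examples from 0; the earliest place one falls off (shortest prefix, ties alphabetical) gets sent to the lowest-numbered state that keeps every Accept/Reject pair distinguishable — a pair clashes when both reach the same state with identical unread suffix — and to a fresh state only if none does.
a: 0a undefined. 0a->0: ok.
b: 0b undefined. 0b->0: no, aaba/babaa meet in 0. Open state 1: 0b->1.
ba: 1a undefined. 1a->0: no, aaba/babaa meet in 0. 1a->1: ok.
bb: 1b undefined. 1b->0: no, aaba/babb meet in 1. 1b->1: no, aaba/babaa meet in 1. Open state 2: 1b->2.
bba: 2a undefined. 2a->0: no, a/babaa meet in 0. 2a->1: no, aaba/babaa meet in 1. 2a->2: no, bba/babaa meet in 2. Open state 3: 2a->3.
babb: 2b undefined. 2b->0: no, a/babb meet in 0. 2b->1: no, aaba/babb meet in 1. 2b->2: ok.
bbab: 3b undefined. 3b->0: ok.
babaa: 3a undefined. 3a->0: no, a/babaa meet in 0. 3a->1: no, aaba/babaa meet in 1. 3a->2: ok.
All examples now run through 4 states with every (state, symbol) defined. Accept strings end in {0,1,3}, Reject strings end in {2}; accept={0,1,3}.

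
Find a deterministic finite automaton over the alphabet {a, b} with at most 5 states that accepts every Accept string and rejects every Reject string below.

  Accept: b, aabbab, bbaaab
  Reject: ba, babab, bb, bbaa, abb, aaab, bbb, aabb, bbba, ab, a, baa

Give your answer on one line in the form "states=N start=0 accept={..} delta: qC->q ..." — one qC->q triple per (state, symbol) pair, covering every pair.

Fold the examples into a partial DFA from state 0: repeatedly fix the first undefined (state, symbol) met by the shortest-then-alphabetical prefix, trying targets in increasing order and rejecting any under which an Accept and a Reject string meet in one state with the same remainder; add a state when all current targets are rejected. Accepting states are where Accept strings end.
a: 0a undefined. 0a->0: no, b/aaab meet in 0 with "b" left. Open state 1: 0a->1.
b: 0b undefined. 0b->0: no, b/bb meet in 0. 0b->1: no, b/a meet in 1. Open state 2: 0b->2.
aa: 1a undefined. 1a->0: ok.
ab: 1b undefined. 1b->0: no, b/abb meet in 2. 1b->1: ok.
ba: 2a undefined. 2a->0: no, b/babab meet in 2. 2a->1: no, b/babab meet in 2. 2a->2: no, b/ba meet in 2. Open state 3: 2a->3.
bb: 2b undefined. 2b->0: no, b/bbb meet in 2. 2b->1: ok.
baa: 3a undefined. 3a->0: ok.
bab: 3b undefined. 3b->0: ok.
All examples now run through 4 states with every (state, symbol) defined. Accept strings end in {2}, Reject strings end in {0,1,3}; accept={2}.

states=4 start=0 accept={2} delta: 0a->1 0b->2 1a->0 1b->1 2a->3 2b->1 3a->0 3b->0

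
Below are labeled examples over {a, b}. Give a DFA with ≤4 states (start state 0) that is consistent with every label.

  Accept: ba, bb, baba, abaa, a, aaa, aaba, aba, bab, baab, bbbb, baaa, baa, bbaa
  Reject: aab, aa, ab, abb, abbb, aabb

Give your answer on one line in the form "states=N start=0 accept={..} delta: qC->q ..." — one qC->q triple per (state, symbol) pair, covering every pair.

states=4 start=0 accept={0,1,2} delta: 0a->1 0b->2 1a->3 1b->3 2a->2 2b->2 3a->0 3b->3

Grow the machine one transition at a time. Run the examples from 0; the earliest place one falls off (shortest prefix, ties alphabetical) gets sent to the lowest-numbered state that keeps every Accept/Reject pair distinguishable — a pair clashes when both reach the same state with identical unread suffix — and to a fresh state only if none does.
a: 0a undefined. 0a->0: no, bb/abb meet in 0 with "bb" left. Open state 1: 0a->1.
b: 0b undefined. 0b->0: no, bab/ab meet in 1 with "b" left. 0b->1: no, ba/aa meet in 1 with "a" left. Open state 2: 0b->2.
aa: 1a undefined. 1a->0: no, bb/aabb meet in 2 with "b" left. 1a->1: no, a/aa meet in 1. 1a->2: no, bb/aab meet in 2 with "b" left. Open state 3: 1a->3.
ab: 1b undefined. 1b->0: no, bb/abbb meet in 2 with "b" left. 1b->1: no, a/ab meet in 1. 1b->2: no, bb/abb meet in 2 with "b" left. 1b->3: ok.
ba: 2a undefined. 2a->0: no, baab/aa meet in 3. 2a->1: no, bab/aa meet in 3. 2a->2: ok.
bb: 2b undefined. 2b->0: no, bbaa/aa meet in 3. 2b->1: no, baba/aa meet in 3. 2b->2: ok.
aaa: 3a undefined. 3a->0: ok.
aab: 3b undefined. 3b->0: no, ba/abbb meet in 2. 3b->1: no, abaa/aab meet in 1. 3b->2: no, ba/aab meet in 2. 3b->3: ok.
All examples now run through 4 states with every (state, symbol) defined. Accept strings end in {0,1,2}, Reject strings end in {3}; accept={0,1,2}.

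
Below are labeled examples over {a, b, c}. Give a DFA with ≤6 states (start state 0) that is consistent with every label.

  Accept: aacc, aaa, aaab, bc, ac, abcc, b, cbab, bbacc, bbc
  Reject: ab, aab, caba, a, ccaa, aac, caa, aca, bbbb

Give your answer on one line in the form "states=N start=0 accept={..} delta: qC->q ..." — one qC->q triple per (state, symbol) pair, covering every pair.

states=4 start=0 accept={0,2} delta: 0a->1 0b->2 0c->0 1a->3 1b->1 1c->0 2a->0 2b->1 2c->0 3a->0 3b->1 3c->1

State merging on the prefix tree: take the shortest (then alphabetical) example prefix whose next move is undefined and point that move at state 0, else 1, else 2, ...; a target is out if some Accept/Reject pair would then sit in one state with the same input left (inseparable). If every existing state is out, open a new one.
a: 0a undefined. 0a->0: no, aaa/a meet in 0. Open state 1: 0a->1.
b: 0b undefined. 0b->0: no, b/bbbb meet in 0. 0b->1: no, b/a meet in 1. Open state 2: 0b->2.
c: 0c undefined. 0c->0: ok.
aa: 1a undefined. 1a->0: no, aacc/ccaa meet in 0. 1a->1: no, aaa/a meet in 1. 1a->2: no, bc/aac meet in 2 with "c" left. Open state 3: 1a->3.
ab: 1b undefined. 1b->0: no, abcc/ab meet in 0. 1b->1: ok.
ac: 1c undefined. 1c->0: ok.
bb: 2b undefined. 2b->0: no, ac/bbbb meet in 0. 2b->1: ok.
bc: 2c undefined. 2c->0: ok.
aaa: 3a undefined. 3a->0: ok.
aab: 3b undefined. 3b->0: no, aaa/aab meet in 0. 3b->1: ok.
aac: 3c undefined. 3c->0: no, aacc/aac meet in 0. 3c->1: ok.
cba: 2a undefined. 2a->0: ok.
All examples now run through 4 states with every (state, symbol) defined. Accept strings end in {0,2}, Reject strings end in {1,3}; accept={0,2}.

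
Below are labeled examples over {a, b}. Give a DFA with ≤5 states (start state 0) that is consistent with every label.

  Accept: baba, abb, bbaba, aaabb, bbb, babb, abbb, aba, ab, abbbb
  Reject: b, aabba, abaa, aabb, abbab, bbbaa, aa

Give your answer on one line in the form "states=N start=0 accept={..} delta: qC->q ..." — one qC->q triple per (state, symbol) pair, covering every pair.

State merging on the prefix tree: take the shortest (then alphabetical) example prefix whose next move is undefined and point that move at state 0, else 1, else 2, ...; a target is out if some Accept/Reject pair would then sit in one state with the same input left (inseparable). If every existing state is out, open a new one.
a: 0a undefined. 0a->0: no, abb/aabb meet in 0 with "bb" left. Open state 1: 0a->1.
b: 0b undefined. 0b->0: no, bbb/b meet in 0. 0b->1: no, babb/aabb meet in 1 with "abb" left. Open state 2: 0b->2.
aa: 1a undefined. 1a->0: ok.
ab: 1b undefined. 1b->0: no, abb/b meet in 2. 1b->1: no, abb/abaa meet in 1. 1b->2: no, abb/aabb meet in 2 with "b" left. Open state 3: 1b->3.
ba: 2a undefined. 2a->0: no, baba/aa meet in 0. 2a->1: ok.
bb: 2b undefined. 2b->0: no, bbb/b meet in 2. 2b->1: no, bbaba/aabb meet in 1. 2b->2: no, bbb/b meet in 2. 2b->3: no, baba/aabba meet in 3 with "a" left. Open state 4: 2b->4.
aba: 3a undefined. 3a->0: no, baba/aa meet in 0. 3a->1: ok.
abb: 3b undefined. 3b->0: no, abb/abaa meet in 0. 3b->1: ok.
bba: 4a undefined. 4a->0: ok.
bbb: 4b undefined. 4b->0: no, bbb/aabba meet in 0. 4b->1: no, baba/bbbaa meet in 1. 4b->2: no, bbb/b meet in 2. 4b->3: ok.
All examples now run through 5 states with every (state, symbol) defined. Accept strings end in {1,3}, Reject strings end in {0,2,4}; accept={1,3}.

states=5 start=0 accept={1,3} delta: 0a->1 0b->2 1a->0 1b->3 2a->1 2b->4 3a->1 3b->1 4a->0 4b->3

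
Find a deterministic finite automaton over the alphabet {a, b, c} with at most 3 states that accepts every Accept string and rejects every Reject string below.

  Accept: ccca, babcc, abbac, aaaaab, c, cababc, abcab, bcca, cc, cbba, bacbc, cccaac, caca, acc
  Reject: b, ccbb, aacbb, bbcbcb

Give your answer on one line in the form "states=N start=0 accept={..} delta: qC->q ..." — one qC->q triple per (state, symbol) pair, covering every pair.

State merging on the prefix tree: take the shortest (then alphabetical) example prefix whose next move is undefined and point that move at state 0, else 1, else 2, ...; a target is out if some Accept/Reject pair would then sit in one state with the same input left (inseparable). If every existing state is out, open a new one.
a: 0a undefined. 0a->0: no, aaaaab/b meet in 0 with "b" left. Open state 1: 0a->1.
b: 0b undefined. 0b->0: ok.
c: 0c undefined. 0c->0: no, c/b meet in 0. 0c->1: ok.
aa: 1a undefined. 1a->0: no, caca/b meet in 0. 1a->1: ok.
ab: 1b undefined. 1b->0: no, aaaaab/b meet in 0. 1b->1: ok.
ac: 1c undefined. 1c->0: no, abbac/b meet in 0. 1c->1: no, ccca/ccbb meet in 1. Open state 2: 1c->2.
acc: 2c undefined. 2c->0: no, babcc/b meet in 0. 2c->1: ok.
ccb: 2b undefined. 2b->0: ok.
abca: 2a undefined. 2a->0: no, abcab/b meet in 0. 2a->1: ok.
All examples now run through 3 states with every (state, symbol) defined. Accept strings end in {1,2}, Reject strings end in {0}; accept={1,2}.

states=3 start=0 accept={1,2} delta: 0a->1 0b->0 0c->1 1a->1 1b->1 1c->2 2a->1 2b->0 2c->1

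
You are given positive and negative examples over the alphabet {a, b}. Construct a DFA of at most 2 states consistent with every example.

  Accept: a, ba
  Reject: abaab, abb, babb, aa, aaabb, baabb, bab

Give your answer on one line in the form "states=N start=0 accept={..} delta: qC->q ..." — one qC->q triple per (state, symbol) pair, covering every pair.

Fold the examples into a partial DFA from state 0: repeatedly fix the first undefined (state, symbol) met by the shortest-then-alphabetical prefix, trying targets in increasing order and rejecting any under which an Accept and a Reject string meet in one state with the same remainder; add a state when all current targets are rejected. Accepting states are where Accept strings end.
a: 0a undefined. 0a->0: no, a/aa meet in 0. Open state 1: 0a->1.
b: 0b undefined. 0b->0: ok.
aa: 1a undefined. 1a->0: ok.
ab: 1b undefined. 1b->0: ok.
All examples now run through 2 states with every (state, symbol) defined. Accept strings end in {1}, Reject strings end in {0}; accept={1}.

states=2 start=0 accept={1} delta: 0a->1 0b->0 1a->0 1b->0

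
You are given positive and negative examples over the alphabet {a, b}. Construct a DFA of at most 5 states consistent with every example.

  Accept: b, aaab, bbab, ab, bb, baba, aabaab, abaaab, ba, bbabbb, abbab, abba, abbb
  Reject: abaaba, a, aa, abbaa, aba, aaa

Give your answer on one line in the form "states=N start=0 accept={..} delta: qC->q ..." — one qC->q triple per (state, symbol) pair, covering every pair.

State merging on the prefix tree: take the shortest (then alphabetical) example prefix whose next move is undefined and point that move at state 0, else 1, else 2, ...; a target is out if some Accept/Reject pair would then sit in one state with the same input left (inseparable). If every existing state is out, open a new one.
a: 0a undefined. 0a->0: no, ba/aba meet in 0 with "ba" left. Open state 1: 0a->1.
b: 0b undefined. 0b->0: no, baba/aba meet in 1 with "ba" left. 0b->1: no, b/a meet in 1. Open state 2: 0b->2.
aa: 1a undefined. 1a->0: ok.
ab: 1b undefined. 1b->0: no, aaab/aa meet in 0. 1b->1: no, aaab/a meet in 1. 1b->2: no, ba/aba meet in 2 with "a" left. Open state 3: 1b->3.
ba: 2a undefined. 2a->0: no, baba/aa meet in 0. 2a->1: no, baba/aba meet in 3 with "a" left. 2a->2: ok.
bb: 2b undefined. 2b->0: no, bb/aa meet in 0. 2b->1: no, bb/a meet in 1. 2b->2: ok.
aba: 3a undefined. 3a->0: ok.
abb: 3b undefined. 3b->0: no, abba/a meet in 1. 3b->1: no, abba/abaaba meet in 0. 3b->2: no, b/abbaa meet in 2. 3b->3: no, abba/abaaba meet in 0. Open state 4: 3b->4.
abba: 4a undefined. 4a->0: no, abba/abaaba meet in 0. 4a->1: no, abba/a meet in 1. 4a->2: no, b/abbaa meet in 2. 4a->3: ok.
abbb: 4b undefined. 4b->0: no, abbb/abaaba meet in 0. 4b->1: no, abbb/a meet in 1. 4b->2: ok.
All examples now run through 5 states with every (state, symbol) defined. Accept strings end in {2,3,4}, Reject strings end in {0,1}; accept={2,3,4}.

states=5 start=0 accept={2,3,4} delta: 0a->1 0b->2 1a->0 1b->3 2a->2 2b->2 3a->0 3b->4 4a->3 4b->2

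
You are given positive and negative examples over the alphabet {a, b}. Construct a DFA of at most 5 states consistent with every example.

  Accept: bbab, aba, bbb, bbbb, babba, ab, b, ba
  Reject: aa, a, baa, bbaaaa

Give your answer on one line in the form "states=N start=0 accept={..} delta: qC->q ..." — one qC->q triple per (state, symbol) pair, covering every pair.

states=3 start=0 accept={1,2} delta: 0a->0 0b->1 1a->2 1b->1 2a->0 2b->1

State merging on the prefix tree: take the shortest (then alphabetical) example prefix whose next move is undefined and point that move at state 0, else 1, else 2, ...; a target is out if some Accept/Reject pair would then sit in one state with the same input left (inseparable). If every existing state is out, open a new one.
a: 0a undefined. 0a->0: ok.
b: 0b undefined. 0b->0: no, bbab/aa meet in 0. Open state 1: 0b->1.
ba: 1a undefined. 1a->0: no, aba/aa meet in 0. 1a->1: no, aba/baa meet in 1. Open state 2: 1a->2.
bb: 1b undefined. 1b->0: no, bbbb/aa meet in 0. 1b->1: ok.
baa: 2a undefined. 2a->0: ok.
bab: 2b undefined. 2b->0: no, bbab/aa meet in 0. 2b->1: ok.
All examples now run through 3 states with every (state, symbol) defined. Accept strings end in {1,2}, Reject strings end in {0}; accept={1,2}.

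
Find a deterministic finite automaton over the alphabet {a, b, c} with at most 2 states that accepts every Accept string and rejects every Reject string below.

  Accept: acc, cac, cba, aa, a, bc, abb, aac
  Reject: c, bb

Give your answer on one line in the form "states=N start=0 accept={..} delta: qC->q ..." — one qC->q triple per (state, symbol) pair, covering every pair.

states=2 start=0 accept={1} delta: 0a->1 0b->1 0c->0 1a->1 1b->0 1c->1

State merging on the prefix tree: take the shortest (then alphabetical) example prefix whose next move is undefined and point that move at state 0, else 1, else 2, ...; a target is out if some Accept/Reject pair would then sit in one state with the same input left (inseparable). If every existing state is out, open a new one.
a: 0a undefined. 0a->0: no, abb/bb meet in 0 with "bb" left. Open state 1: 0a->1.
b: 0b undefined. 0b->0: no, bc/c meet in 0 with "c" left. 0b->1: ok.
c: 0c undefined. 0c->0: ok.
aa: 1a undefined. 1a->0: no, cba/c meet in 0. 1a->1: ok.
ab: 1b undefined. 1b->0: ok.
ac: 1c undefined. 1c->0: no, acc/c meet in 0. 1c->1: ok.
All examples now run through 2 states with every (state, symbol) defined. Accept strings end in {1}, Reject strings end in {0}; accept={1}.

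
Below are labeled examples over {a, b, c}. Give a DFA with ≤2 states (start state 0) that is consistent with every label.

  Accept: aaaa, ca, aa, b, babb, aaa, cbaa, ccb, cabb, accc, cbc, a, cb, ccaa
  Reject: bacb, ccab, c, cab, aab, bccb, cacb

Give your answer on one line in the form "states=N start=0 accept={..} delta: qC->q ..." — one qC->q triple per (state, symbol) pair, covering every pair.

states=2 start=0 accept={1} delta: 0a->1 0b->1 0c->0 1a->1 1b->0 1c->1

Fold the examples into a partial DFA from state 0: repeatedly fix the first undefined (state, symbol) met by the shortest-then-alphabetical prefix, trying targets in increasing order and rejecting any under which an Accept and a Reject string meet in one state with the same remainder; add a state when all current targets are rejected. Accepting states are where Accept strings end.
a: 0a undefined. 0a->0: no, b/aab meet in 0 with "b" left. Open state 1: 0a->1.
b: 0b undefined. 0b->0: no, ccb/bccb meet in 0 with "ccb" left. 0b->1: ok.
c: 0c undefined. 0c->0: ok.
aa: 1a undefined. 1a->0: no, aaaa/c meet in 0. 1a->1: ok.
ac: 1c undefined. 1c->0: no, aaaa/bacb meet in 1. 1c->1: ok.
aab: 1b undefined. 1b->0: ok.
All examples now run through 2 states with every (state, symbol) defined. Accept strings end in {1}, Reject strings end in {0}; accept={1}.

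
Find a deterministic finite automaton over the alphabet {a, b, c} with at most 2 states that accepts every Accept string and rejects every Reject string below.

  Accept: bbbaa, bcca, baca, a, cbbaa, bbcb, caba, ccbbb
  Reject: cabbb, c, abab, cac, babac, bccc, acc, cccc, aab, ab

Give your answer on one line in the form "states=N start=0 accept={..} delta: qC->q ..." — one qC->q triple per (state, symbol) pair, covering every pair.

Fold the examples into a partial DFA from state 0: repeatedly fix the first undefined (state, symbol) met by the shortest-then-alphabetical prefix, trying targets in increasing order and rejecting any under which an Accept and a Reject string meet in one state with the same remainder; add a state when all current targets are rejected. Accepting states are where Accept strings end.
a: 0a undefined. 0a->0: ok.
b: 0b undefined. 0b->0: no, bbbaa/abab meet in 0. Open state 1: 0b->1.
c: 0c undefined. 0c->0: no, a/c meet in 0. 0c->1: ok.
ba: 1a undefined. 1a->0: ok.
bb: 1b undefined. 1b->0: ok.
bc: 1c undefined. 1c->0: no, bbbaa/bccc meet in 0. 1c->1: ok.
All examples now run through 2 states with every (state, symbol) defined. Accept strings end in {0}, Reject strings end in {1}; accept={0}.

states=2 start=0 accept={0} delta: 0a->0 0b->1 0c->1 1a->0 1b->0 1c->1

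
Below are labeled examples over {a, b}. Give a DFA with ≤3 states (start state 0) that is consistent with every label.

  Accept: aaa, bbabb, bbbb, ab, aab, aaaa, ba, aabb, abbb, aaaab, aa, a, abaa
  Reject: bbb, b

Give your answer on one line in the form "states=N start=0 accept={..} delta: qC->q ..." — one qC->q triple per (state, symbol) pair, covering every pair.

Grow the machine one transition at a time. Run the examples from 0; the earliest place one falls off (shortest prefix, ties alphabetical) gets sent to the lowest-numbered state that keeps every Accept/Reject pair distinguishable — a pair clashes when both reach the same state with identical unread suffix — and to a fresh state only if none does.
a: 0a undefined. 0a->0: no, ab/b meet in 0 with "b" left. Open state 1: 0a->1.
b: 0b undefined. 0b->0: no, bbbb/bbb meet in 0. 0b->1: no, a/b meet in 1. Open state 2: 0b->2.
aa: 1a undefined. 1a->0: no, aab/b meet in 2. 1a->1: ok.
ab: 1b undefined. 1b->0: no, aabb/b meet in 2. 1b->1: ok.
ba: 2a undefined. 2a->0: ok.
bb: 2b undefined. 2b->0: ok.
All examples now run through 3 states with every (state, symbol) defined. Accept strings end in {0,1}, Reject strings end in {2}; accept={0,1}.

states=3 start=0 accept={0,1} delta: 0a->1 0b->2 1a->1 1b->1 2a->0 2b->0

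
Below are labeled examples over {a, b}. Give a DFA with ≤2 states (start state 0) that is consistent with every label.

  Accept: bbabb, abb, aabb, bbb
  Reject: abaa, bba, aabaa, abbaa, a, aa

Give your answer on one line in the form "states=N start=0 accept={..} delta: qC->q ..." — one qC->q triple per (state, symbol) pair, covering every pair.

states=2 start=0 accept={1} delta: 0a->0 0b->1 1a->0 1b->1

State merging on the prefix tree: take the shortest (then alphabetical) example prefix whose next move is undefined and point that move at state 0, else 1, else 2, ...; a target is out if some Accept/Reject pair would then sit in one state with the same input left (inseparable). If every existing state is out, open a new one.
a: 0a undefined. 0a->0: ok.
b: 0b undefined. 0b->0: no, bbabb/abaa meet in 0. Open state 1: 0b->1.
bb: 1b undefined. 1b->0: no, bbabb/bba meet in 0. 1b->1: ok.
aba: 1a undefined. 1a->0: ok.
All examples now run through 2 states with every (state, symbol) defined. Accept strings end in {1}, Reject strings end in {0}; accept={1}.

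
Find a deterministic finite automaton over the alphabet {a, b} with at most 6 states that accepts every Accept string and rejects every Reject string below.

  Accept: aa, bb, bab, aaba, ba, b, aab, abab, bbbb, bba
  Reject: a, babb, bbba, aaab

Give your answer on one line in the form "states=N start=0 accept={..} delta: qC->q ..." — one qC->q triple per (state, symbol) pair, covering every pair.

Fold the examples into a partial DFA from state 0: repeatedly fix the first undefined (state, symbol) met by the shortest-then-alphabetical prefix, trying targets in increasing order and rejecting any under which an Accept and a Reject string meet in one state with the same remainder; add a state when all current targets are rejected. Accepting states are where Accept strings end.
a: 0a undefined. 0a->0: no, aa/a meet in 0. Open state 1: 0a->1.
b: 0b undefined. 0b->0: no, ba/a meet in 1. 0b->1: no, b/a meet in 1. Open state 2: 0b->2.
aa: 1a undefined. 1a->0: ok.
ab: 1b undefined. 1b->0: no, aa/aaab meet in 0. 1b->1: ok.
ba: 2a undefined. 2a->0: no, bb/babb meet in 2 with "b" left. 2a->1: no, bab/a meet in 1. 2a->2: ok.
bb: 2b undefined. 2b->0: no, aaba/babb meet in 2. 2b->1: no, aa/bbba meet in 0. 2b->2: no, bb/babb meet in 2. Open state 3: 2b->3.
bba: 3a undefined. 3a->0: ok.
bbb: 3b undefined. 3b->0: no, aa/babb meet in 0. 3b->1: no, aa/bbba meet in 0. 3b->2: no, aaba/babb meet in 2. 3b->3: no, aa/bbba meet in 0. Open state 4: 3b->4.
bbba: 4a undefined. 4a->0: no, aa/bbba meet in 0. 4a->1: ok.
bbbb: 4b undefined. 4b->0: ok.
All examples now run through 5 states with every (state, symbol) defined. Accept strings end in {0,2,3}, Reject strings end in {1,4}; accept={0,2,3}.

states=5 start=0 accept={0,2,3} delta: 0a->1 0b->2 1a->0 1b->1 2a->2 2b->3 3a->0 3b->4 4a->1 4b->0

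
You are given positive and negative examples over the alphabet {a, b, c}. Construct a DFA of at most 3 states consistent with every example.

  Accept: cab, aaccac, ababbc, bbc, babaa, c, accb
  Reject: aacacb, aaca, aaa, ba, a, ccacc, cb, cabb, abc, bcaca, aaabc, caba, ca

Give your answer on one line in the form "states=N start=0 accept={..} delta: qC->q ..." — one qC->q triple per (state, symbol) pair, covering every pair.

State merging on the prefix tree: take the shortest (then alphabetical) example prefix whose next move is undefined and point that move at state 0, else 1, else 2, ...; a target is out if some Accept/Reject pair would then sit in one state with the same input left (inseparable). If every existing state is out, open a new one.
a: 0a undefined. 0a->0: ok.
b: 0b undefined. 0b->0: no, ababbc/abc meet in 0 with "c" left. Open state 1: 0b->1.
c: 0c undefined. 0c->0: no, cab/aacacb meet in 1. 0c->1: ok.
ba: 1a undefined. 1a->0: no, babaa/aaca meet in 0. 1a->1: no, cab/cb meet in 1 with "b" left. Open state 2: 1a->2.
bb: 1b undefined. 1b->0: ok.
bc: 1c undefined. 1c->0: ok.
bab: 2b undefined. 2b->0: no, cab/aaa meet in 0. 2b->1: ok.
aacac: 2c undefined. 2c->0: no, cab/aacacb meet in 1. 2c->1: ok.
babaa: 2a undefined. 2a->0: no, babaa/aacacb meet in 0. 2a->1: ok.
All examples now run through 3 states with every (state, symbol) defined. Accept strings end in {1}, Reject strings end in {0,2}; accept={1}.

states=3 start=0 accept={1} delta: 0a->0 0b->1 0c->1 1a->2 1b->0 1c->0 2a->1 2b->1 2c->1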